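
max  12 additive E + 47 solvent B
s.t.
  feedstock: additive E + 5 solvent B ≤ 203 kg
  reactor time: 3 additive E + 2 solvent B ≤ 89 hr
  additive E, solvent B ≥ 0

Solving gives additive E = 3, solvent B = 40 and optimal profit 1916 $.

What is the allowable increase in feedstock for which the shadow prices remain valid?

Binding constraints: feedstock, reactor time. The basis is B = [[1,5],[3,2]] with det -13.
Per unit increase in feedstock, x* moves by d = (-0.1538, 0.2308).
The basis stays optimal until additive E reaches 0; allowable increase = 19.5 kg.

19.5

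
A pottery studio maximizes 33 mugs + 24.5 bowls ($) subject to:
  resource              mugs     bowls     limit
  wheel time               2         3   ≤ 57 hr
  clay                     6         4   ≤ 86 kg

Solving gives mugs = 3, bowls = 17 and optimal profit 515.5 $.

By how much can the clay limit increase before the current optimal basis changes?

Binding constraints: wheel time, clay. The basis is B = [[2,3],[6,4]] with det -10.
Per unit increase in clay, x* moves by d = (0.3, -0.2).
The basis stays optimal until bowls reaches 0; allowable increase = 85 kg.

85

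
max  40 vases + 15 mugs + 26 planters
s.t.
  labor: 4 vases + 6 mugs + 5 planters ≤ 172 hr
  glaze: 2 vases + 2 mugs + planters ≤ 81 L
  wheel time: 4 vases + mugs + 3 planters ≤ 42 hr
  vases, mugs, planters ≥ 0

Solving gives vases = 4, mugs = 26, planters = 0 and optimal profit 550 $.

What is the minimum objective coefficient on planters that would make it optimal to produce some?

32

Binding: labor and wheel time. Non-binding: glaze (21 unused).
Slack constraints have shadow price 0 (complementary slackness).
Dual feasibility on the basic columns requires 4·y_labor + 4·y_wheel time = 40, 6·y_labor + 1·y_wheel time = 15.
Solving: y_labor = 1, y_wheel time = 9.
planters enters the basis when its profit ≥ yᵀa₃ = 1·5 + 9·3 = 32.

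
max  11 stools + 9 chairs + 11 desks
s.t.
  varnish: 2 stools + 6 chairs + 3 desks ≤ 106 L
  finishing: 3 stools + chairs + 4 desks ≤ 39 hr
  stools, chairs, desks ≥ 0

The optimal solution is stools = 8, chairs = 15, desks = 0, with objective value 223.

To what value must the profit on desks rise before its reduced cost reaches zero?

15

Both varnish and finishing are binding at x*.
The binding rows give the dual system: 2·y_varnish + 3·y_finishing = 11 and 6·y_varnish + 1·y_finishing = 9.
This yields shadow prices y_varnish = 1, y_finishing = 3.
desks enters the basis when its profit ≥ yᵀa₃ = 1·3 + 3·4 = 15.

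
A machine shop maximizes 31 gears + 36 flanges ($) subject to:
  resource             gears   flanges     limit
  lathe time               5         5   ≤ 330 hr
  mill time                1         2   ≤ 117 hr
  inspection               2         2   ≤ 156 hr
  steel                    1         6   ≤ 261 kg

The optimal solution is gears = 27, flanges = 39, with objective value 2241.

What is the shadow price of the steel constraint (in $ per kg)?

1

Binding: lathe time and steel. Non-binding: mill time (12 unused), inspection (24 unused).
By complementary slackness, y = 0 for the non-binding constraints.
Dual feasibility on the basic columns requires 5·y_lathe time + 1·y_steel = 31, 5·y_lathe time + 6·y_steel = 36.
Solving: y_lathe time = 6, y_steel = 1.
Shadow price of steel = 1.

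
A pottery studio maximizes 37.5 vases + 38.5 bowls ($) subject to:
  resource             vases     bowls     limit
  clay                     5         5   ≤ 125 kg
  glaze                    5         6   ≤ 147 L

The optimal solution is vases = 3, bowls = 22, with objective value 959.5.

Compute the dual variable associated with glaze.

Check each constraint at x*: clay 125/125 (tight); glaze 147/147 (tight).
From A_Bᵀ y = c: 5·y_clay + 5·y_glaze = 37.5; 5·y_clay + 6·y_glaze = 38.5.
Solving: y_clay = 6.5, y_glaze = 1.
Shadow price of glaze = 1.

1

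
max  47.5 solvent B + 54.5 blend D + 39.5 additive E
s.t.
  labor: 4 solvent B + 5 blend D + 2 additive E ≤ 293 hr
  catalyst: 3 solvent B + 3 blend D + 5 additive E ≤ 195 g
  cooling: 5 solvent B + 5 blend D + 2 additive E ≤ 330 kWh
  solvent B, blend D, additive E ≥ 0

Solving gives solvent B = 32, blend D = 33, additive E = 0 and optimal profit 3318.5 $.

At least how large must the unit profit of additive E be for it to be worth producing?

46.5

Binding: labor and catalyst. Non-binding: cooling (5 unused).
Since cooling is not tight, its dual is 0.
Dual feasibility on the basic columns requires 4·y_labor + 3·y_catalyst = 47.5, 5·y_labor + 3·y_catalyst = 54.5.
This yields shadow prices y_labor = 7, y_catalyst = 6.5.
additive E enters the basis when its profit ≥ yᵀa₃ = 7·2 + 6.5·5 = 46.5.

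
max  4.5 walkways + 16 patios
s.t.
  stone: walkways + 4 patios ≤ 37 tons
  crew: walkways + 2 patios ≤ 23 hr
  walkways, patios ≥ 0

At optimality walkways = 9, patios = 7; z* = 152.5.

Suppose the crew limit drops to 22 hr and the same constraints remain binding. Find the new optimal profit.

Both stone and crew are binding at x*.
The binding rows give the dual system: 1·y_stone + 1·y_crew = 4.5 and 4·y_stone + 2·y_crew = 16.
Solving: y_stone = 3.5, y_crew = 1.
Δz = y_crew·Δb = 1 × (-1) = -1, so new z* = 152.5 − 1 = 151.5.

151.5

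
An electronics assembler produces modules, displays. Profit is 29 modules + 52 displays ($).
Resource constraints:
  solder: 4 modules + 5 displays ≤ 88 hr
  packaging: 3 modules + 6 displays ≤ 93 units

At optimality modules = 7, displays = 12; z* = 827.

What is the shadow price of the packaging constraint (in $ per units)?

Check each constraint at x*: solder 88/88 (tight); packaging 93/93 (tight).
The binding rows give the dual system: 4·y_solder + 3·y_packaging = 29 and 5·y_solder + 6·y_packaging = 52.
Solving: y_solder = 2, y_packaging = 7.
Shadow price of packaging = 7.

7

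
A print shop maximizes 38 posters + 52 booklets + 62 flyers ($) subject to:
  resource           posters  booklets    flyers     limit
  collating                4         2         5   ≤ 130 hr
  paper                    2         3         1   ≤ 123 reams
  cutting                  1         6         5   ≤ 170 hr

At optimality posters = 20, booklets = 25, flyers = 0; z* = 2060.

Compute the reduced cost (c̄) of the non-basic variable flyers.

At the optimum: collating uses 130 of 130 (binding); paper uses 115 of 123 (slack = 8); cutting uses 170 of 170 (binding).
Slack constraints have shadow price 0 (complementary slackness).
The binding rows give the dual system: 4·y_collating + 1·y_cutting = 38 and 2·y_collating + 6·y_cutting = 52.
→ y_collating = 8 and y_cutting = 6.
Reduced cost of flyers: c₃ − yᵀa₃ = 62 − (8·5 + 6·5) = 62 − 70 = -8.

-8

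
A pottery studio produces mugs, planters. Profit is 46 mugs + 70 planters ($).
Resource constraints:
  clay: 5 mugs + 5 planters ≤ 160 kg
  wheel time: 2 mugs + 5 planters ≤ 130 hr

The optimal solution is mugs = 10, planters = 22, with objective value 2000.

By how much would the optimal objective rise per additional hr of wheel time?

Check each constraint at x*: clay 160/160 (tight); wheel time 130/130 (tight).
From A_Bᵀ y = c: 5·y_clay + 2·y_wheel time = 46; 5·y_clay + 5·y_wheel time = 70.
This yields shadow prices y_clay = 6, y_wheel time = 8.
Shadow price of wheel time = 8.

8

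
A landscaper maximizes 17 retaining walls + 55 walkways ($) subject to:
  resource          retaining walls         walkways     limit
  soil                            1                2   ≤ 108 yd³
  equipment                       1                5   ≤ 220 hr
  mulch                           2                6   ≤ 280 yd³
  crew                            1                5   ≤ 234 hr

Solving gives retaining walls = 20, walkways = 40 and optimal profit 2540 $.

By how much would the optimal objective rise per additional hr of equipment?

Check each constraint at x*: soil 100/108 (slack 8); equipment 220/220 (tight); mulch 280/280 (tight); crew 220/234 (slack 14).
Since soil, crew are not tight, their duals are 0.
Dual feasibility on the basic columns requires 1·y_equipment + 2·y_mulch = 17, 5·y_equipment + 6·y_mulch = 55.
Solving: y_equipment = 2, y_mulch = 7.5.
Shadow price of equipment = 2.

2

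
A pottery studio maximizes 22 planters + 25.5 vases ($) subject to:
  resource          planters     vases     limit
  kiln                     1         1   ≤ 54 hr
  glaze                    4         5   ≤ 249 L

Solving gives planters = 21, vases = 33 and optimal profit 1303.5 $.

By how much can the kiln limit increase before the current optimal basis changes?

8.25

Binding constraints: kiln, glaze. The basis is B = [[1,1],[4,5]] with det 1.
Per unit increase in kiln, x* moves by d = (5, -4).
The basis stays optimal until vases reaches 0; allowable increase = 8.25 hr.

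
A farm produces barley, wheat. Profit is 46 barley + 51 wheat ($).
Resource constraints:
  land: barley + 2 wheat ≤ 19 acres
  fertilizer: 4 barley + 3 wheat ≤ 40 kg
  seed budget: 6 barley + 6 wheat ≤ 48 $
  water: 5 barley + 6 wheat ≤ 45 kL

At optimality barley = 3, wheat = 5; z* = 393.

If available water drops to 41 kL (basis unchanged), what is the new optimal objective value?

373

Binding: seed budget and water. Non-binding: land (6 unused), fertilizer (13 unused).
Since land, fertilizer are not tight, their duals are 0.
The binding rows give the dual system: 6·y_seed budget + 5·y_water = 46 and 6·y_seed budget + 6·y_water = 51.
→ y_seed budget = 3.5 and y_water = 5.
Δz = y_water·Δb = 5 × (-4) = -20, so new z* = 393 − 20 = 373.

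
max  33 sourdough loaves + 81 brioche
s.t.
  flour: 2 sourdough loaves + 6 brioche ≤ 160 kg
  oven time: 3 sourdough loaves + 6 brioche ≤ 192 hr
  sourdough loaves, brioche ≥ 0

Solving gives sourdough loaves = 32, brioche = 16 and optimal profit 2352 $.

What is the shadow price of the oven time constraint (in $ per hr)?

6

Check each constraint at x*: flour 160/160 (tight); oven time 192/192 (tight).
From A_Bᵀ y = c: 2·y_flour + 3·y_oven time = 33; 6·y_flour + 6·y_oven time = 81.
This yields shadow prices y_flour = 7.5, y_oven time = 6.
Shadow price of oven time = 6.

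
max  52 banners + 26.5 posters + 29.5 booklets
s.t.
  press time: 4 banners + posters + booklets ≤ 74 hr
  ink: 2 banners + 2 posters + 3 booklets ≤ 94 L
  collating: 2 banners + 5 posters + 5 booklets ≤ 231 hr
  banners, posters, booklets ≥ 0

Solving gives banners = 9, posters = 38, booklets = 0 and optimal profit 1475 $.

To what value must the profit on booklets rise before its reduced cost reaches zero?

Check each constraint at x*: press time 74/74 (tight); ink 94/94 (tight); collating 208/231 (slack 23).
Since collating is not tight, its dual is 0.
The binding rows give the dual system: 4·y_press time + 2·y_ink = 52 and 1·y_press time + 2·y_ink = 26.5.
Solving: y_press time = 8.5, y_ink = 9.
booklets enters the basis when its profit ≥ yᵀa₃ = 8.5·1 + 9·3 = 35.5.

35.5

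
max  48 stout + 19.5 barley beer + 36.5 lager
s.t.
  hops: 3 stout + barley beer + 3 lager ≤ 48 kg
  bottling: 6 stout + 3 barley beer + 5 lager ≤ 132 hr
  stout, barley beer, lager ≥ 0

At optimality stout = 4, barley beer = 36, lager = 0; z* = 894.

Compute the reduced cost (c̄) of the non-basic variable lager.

Both hops and bottling are binding at x*.
From A_Bᵀ y = c: 3·y_hops + 6·y_bottling = 48; 1·y_hops + 3·y_bottling = 19.5.
Solving: y_hops = 9, y_bottling = 3.5.
Reduced cost of lager: c₃ − yᵀa₃ = 36.5 − (9·3 + 3.5·5) = 36.5 − 44.5 = -8.

-8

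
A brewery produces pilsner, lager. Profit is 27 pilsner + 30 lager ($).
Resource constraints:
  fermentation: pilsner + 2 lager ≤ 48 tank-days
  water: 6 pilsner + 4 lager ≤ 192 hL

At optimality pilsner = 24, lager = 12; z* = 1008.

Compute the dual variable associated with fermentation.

Check each constraint at x*: fermentation 48/48 (tight); water 192/192 (tight).
From A_Bᵀ y = c: 1·y_fermentation + 6·y_water = 27; 2·y_fermentation + 4·y_water = 30.
→ y_fermentation = 9 and y_water = 3.
Shadow price of fermentation = 9.

9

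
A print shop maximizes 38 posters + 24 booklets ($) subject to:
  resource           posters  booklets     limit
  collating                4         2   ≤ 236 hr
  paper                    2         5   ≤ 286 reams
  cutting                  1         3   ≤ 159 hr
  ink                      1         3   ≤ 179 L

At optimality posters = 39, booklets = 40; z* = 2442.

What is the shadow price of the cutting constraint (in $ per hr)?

2

At the optimum: collating uses 236 of 236 (binding); paper uses 278 of 286 (slack = 8); cutting uses 159 of 159 (binding); ink uses 159 of 179 (slack = 20).
Since paper, ink are not tight, their duals are 0.
From A_Bᵀ y = c: 4·y_collating + 1·y_cutting = 38; 2·y_collating + 3·y_cutting = 24.
Solving: y_collating = 9, y_cutting = 2.
Shadow price of cutting = 2.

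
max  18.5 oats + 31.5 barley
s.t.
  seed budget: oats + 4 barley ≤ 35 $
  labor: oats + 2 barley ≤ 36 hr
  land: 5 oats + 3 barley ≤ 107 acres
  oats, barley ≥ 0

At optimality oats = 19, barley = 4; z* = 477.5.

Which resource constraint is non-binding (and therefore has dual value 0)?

seed budget: 35/35 (binding)
labor: 27/36 (slack 9)
land: 107/107 (binding)
By complementary slackness, a constraint with positive slack has shadow price 0 → labor.

labor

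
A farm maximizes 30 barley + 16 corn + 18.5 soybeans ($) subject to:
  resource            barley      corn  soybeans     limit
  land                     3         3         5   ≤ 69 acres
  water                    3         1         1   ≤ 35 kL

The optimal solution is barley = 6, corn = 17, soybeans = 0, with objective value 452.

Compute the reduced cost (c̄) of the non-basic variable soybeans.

Check each constraint at x*: land 69/69 (tight); water 35/35 (tight).
Dual feasibility on the basic columns requires 3·y_land + 3·y_water = 30, 3·y_land + 1·y_water = 16.
Solving: y_land = 3, y_water = 7.
Reduced cost of soybeans: c₃ − yᵀa₃ = 18.5 − (3·5 + 7·1) = 18.5 − 22 = -3.5.

-3.5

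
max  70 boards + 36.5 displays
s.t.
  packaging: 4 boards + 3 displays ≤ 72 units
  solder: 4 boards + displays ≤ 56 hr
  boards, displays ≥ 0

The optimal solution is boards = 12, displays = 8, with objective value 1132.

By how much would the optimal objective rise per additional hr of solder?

8

At the optimum: packaging uses 72 of 72 (binding); solder uses 56 of 56 (binding).
Dual feasibility on the basic columns requires 4·y_packaging + 4·y_solder = 70, 3·y_packaging + 1·y_solder = 36.5.
→ y_packaging = 9.5 and y_solder = 8.
Shadow price of solder = 8.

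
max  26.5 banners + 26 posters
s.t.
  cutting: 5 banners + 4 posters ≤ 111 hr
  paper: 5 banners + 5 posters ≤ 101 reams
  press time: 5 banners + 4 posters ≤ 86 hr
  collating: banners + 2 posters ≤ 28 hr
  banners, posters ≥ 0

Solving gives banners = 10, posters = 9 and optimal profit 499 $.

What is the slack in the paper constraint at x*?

6

paper used = 5·10 + 5·9 = 95; slack = 101 − 95 = 6.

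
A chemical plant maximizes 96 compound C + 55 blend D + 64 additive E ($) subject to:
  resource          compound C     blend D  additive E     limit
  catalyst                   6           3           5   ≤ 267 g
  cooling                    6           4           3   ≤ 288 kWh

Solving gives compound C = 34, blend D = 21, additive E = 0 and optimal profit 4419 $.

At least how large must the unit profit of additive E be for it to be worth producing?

Check each constraint at x*: catalyst 267/267 (tight); cooling 288/288 (tight).
Dual feasibility on the basic columns requires 6·y_catalyst + 6·y_cooling = 96, 3·y_catalyst + 4·y_cooling = 55.
Solving: y_catalyst = 9, y_cooling = 7.
additive E enters the basis when its profit ≥ yᵀa₃ = 9·5 + 7·3 = 66.

66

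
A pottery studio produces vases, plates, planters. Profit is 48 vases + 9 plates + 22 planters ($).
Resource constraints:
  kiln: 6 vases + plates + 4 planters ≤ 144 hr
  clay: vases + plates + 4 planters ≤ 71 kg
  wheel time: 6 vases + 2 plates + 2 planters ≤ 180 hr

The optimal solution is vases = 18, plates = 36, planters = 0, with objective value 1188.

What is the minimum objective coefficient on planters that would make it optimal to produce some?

30

Binding: kiln and wheel time. Non-binding: clay (17 unused).
Slack constraints have shadow price 0 (complementary slackness).
From A_Bᵀ y = c: 6·y_kiln + 6·y_wheel time = 48; 1·y_kiln + 2·y_wheel time = 9.
→ y_kiln = 7 and y_wheel time = 1.
planters enters the basis when its profit ≥ yᵀa₃ = 7·4 + 1·2 = 30.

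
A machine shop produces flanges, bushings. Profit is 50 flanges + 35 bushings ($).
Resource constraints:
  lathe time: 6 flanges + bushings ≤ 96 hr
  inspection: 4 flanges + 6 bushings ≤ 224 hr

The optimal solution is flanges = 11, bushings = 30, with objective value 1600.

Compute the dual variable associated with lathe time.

Check each constraint at x*: lathe time 96/96 (tight); inspection 224/224 (tight).
From A_Bᵀ y = c: 6·y_lathe time + 4·y_inspection = 50; 1·y_lathe time + 6·y_inspection = 35.
→ y_lathe time = 5 and y_inspection = 5.
Shadow price of lathe time = 5.

5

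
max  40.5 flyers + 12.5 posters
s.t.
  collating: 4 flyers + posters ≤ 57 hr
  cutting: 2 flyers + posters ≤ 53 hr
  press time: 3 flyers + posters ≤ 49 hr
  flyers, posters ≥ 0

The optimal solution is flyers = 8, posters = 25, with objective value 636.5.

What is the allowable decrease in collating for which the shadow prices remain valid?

8

Binding constraints: collating, press time. The basis is B = [[4,1],[3,1]] with det 1.
Per unit decrease in collating, x* moves by d = (-1, 3).
The basis stays optimal until flyers reaches 0; allowable decrease = 8 hr.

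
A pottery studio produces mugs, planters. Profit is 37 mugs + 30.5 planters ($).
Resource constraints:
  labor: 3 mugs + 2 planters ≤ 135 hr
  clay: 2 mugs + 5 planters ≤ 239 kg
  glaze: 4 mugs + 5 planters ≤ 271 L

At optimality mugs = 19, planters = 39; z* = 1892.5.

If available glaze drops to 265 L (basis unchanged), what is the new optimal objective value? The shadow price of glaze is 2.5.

Δb = -6, so new z* = 1892.5 + (2.5)·(-6) = 1892.5 − 15 = 1877.5.

1877.5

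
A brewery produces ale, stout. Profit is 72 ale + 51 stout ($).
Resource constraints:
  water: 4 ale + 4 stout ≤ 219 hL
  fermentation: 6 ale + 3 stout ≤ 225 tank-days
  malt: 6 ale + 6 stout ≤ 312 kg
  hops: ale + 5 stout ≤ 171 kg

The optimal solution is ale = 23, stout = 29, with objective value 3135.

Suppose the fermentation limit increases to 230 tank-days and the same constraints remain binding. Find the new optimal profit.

3170

Binding: fermentation and malt. Non-binding: water (11 unused), hops (3 unused).
By complementary slackness, y = 0 for the non-binding constraints.
From A_Bᵀ y = c: 6·y_fermentation + 6·y_malt = 72; 3·y_fermentation + 6·y_malt = 51.
This yields shadow prices y_fermentation = 7, y_malt = 5.
Δz = y_fermentation·Δb = 7 × (5) = 35, so new z* = 3135 + 35 = 3170.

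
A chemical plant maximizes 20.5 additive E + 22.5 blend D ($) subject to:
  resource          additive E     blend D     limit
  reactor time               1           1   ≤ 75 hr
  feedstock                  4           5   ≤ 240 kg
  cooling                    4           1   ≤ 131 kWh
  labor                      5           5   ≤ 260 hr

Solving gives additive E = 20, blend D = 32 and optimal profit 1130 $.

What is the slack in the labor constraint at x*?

0

labor used = 5·20 + 5·32 = 260; slack = 260 − 260 = 0.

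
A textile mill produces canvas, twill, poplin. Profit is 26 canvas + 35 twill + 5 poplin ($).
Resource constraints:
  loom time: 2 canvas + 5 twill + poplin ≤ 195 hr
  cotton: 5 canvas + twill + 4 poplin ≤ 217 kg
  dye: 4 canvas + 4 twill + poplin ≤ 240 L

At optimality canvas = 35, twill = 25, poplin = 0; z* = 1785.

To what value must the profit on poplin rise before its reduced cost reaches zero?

8

Binding: loom time and dye. Non-binding: cotton (17 unused).
By complementary slackness, y = 0 for the non-binding constraint.
The binding rows give the dual system: 2·y_loom time + 4·y_dye = 26 and 5·y_loom time + 4·y_dye = 35.
This yields shadow prices y_loom time = 3, y_dye = 5.
poplin enters the basis when its profit ≥ yᵀa₃ = 3·1 + 5·1 = 8.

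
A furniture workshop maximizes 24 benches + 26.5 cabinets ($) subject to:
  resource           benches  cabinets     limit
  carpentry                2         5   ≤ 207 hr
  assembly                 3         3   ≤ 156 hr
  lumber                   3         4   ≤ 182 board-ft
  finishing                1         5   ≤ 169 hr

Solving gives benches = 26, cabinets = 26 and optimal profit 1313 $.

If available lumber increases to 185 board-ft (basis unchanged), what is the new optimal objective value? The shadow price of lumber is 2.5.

1320.5

Δb = 3, so new z* = 1313 + (2.5)·(3) = 1313 + 7.5 = 1320.5.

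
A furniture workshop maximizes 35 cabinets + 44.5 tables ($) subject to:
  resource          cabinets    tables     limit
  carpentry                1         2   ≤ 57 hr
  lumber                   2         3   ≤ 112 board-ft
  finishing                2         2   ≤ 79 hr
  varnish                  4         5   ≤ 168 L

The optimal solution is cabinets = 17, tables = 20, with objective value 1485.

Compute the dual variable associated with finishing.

0

Check each constraint at x*: carpentry 57/57 (tight); lumber 94/112 (slack 18); finishing 74/79 (slack 5); varnish 168/168 (tight).
Since lumber, finishing are not tight, their duals are 0.
From A_Bᵀ y = c: 1·y_carpentry + 4·y_varnish = 35; 2·y_carpentry + 5·y_varnish = 44.5.
This yields shadow prices y_carpentry = 1, y_varnish = 8.5.
Shadow price of finishing = 0.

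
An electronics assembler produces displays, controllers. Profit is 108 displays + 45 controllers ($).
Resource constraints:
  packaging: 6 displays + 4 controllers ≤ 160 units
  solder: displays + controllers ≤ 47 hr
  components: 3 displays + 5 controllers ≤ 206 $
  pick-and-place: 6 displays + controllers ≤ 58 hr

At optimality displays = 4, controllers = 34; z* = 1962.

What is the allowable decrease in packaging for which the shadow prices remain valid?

102

Binding constraints: packaging, pick-and-place. The basis is B = [[6,4],[6,1]] with det -18.
Per unit decrease in packaging, x* moves by d = (0.0556, -0.3333).
The basis stays optimal until controllers reaches 0; allowable decrease = 102 units.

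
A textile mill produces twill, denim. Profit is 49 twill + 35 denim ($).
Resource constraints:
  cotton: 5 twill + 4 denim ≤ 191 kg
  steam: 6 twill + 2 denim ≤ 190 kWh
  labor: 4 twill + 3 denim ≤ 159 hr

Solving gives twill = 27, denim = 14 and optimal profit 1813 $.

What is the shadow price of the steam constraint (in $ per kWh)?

1.5

At the optimum: cotton uses 191 of 191 (binding); steam uses 190 of 190 (binding); labor uses 150 of 159 (slack = 9).
Slack constraints have shadow price 0 (complementary slackness).
From A_Bᵀ y = c: 5·y_cotton + 6·y_steam = 49; 4·y_cotton + 2·y_steam = 35.
→ y_cotton = 8 and y_steam = 1.5.
Shadow price of steam = 1.5.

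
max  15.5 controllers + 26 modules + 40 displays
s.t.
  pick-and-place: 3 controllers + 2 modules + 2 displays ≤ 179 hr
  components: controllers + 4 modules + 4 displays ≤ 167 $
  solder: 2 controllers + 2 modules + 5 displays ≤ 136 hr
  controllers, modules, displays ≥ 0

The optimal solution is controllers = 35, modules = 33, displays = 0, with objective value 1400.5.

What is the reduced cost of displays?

-4

Binding: components and solder. Non-binding: pick-and-place (8 unused).
By complementary slackness, y = 0 for the non-binding constraint.
From A_Bᵀ y = c: 1·y_components + 2·y_solder = 15.5; 4·y_components + 2·y_solder = 26.
→ y_components = 3.5 and y_solder = 6.
Reduced cost of displays: c₃ − yᵀa₃ = 40 − (3.5·4 + 6·5) = 40 − 44 = -4.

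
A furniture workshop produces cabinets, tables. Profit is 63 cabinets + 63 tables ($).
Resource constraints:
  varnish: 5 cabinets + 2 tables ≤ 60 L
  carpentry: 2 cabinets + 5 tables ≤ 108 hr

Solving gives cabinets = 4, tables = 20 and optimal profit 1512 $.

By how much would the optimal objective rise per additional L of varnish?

Both varnish and carpentry are binding at x*.
The binding rows give the dual system: 5·y_varnish + 2·y_carpentry = 63 and 2·y_varnish + 5·y_carpentry = 63.
→ y_varnish = 9 and y_carpentry = 9.
Shadow price of varnish = 9.

9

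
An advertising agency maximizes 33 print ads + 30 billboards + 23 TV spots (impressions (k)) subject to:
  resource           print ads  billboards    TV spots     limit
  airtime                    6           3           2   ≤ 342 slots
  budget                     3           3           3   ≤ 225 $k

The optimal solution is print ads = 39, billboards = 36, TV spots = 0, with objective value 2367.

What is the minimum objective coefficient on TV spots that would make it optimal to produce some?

Check each constraint at x*: airtime 342/342 (tight); budget 225/225 (tight).
From A_Bᵀ y = c: 6·y_airtime + 3·y_budget = 33; 3·y_airtime + 3·y_budget = 30.
Solving: y_airtime = 1, y_budget = 9.
TV spots enters the basis when its profit ≥ yᵀa₃ = 1·2 + 9·3 = 29.

29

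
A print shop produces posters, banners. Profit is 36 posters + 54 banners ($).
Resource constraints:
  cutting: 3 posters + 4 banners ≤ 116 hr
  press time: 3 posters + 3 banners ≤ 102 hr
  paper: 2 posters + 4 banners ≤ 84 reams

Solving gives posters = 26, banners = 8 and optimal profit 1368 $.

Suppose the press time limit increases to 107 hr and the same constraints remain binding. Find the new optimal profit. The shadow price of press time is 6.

1398

Δb = 5, so new z* = 1368 + (6)·(5) = 1368 + 30 = 1398.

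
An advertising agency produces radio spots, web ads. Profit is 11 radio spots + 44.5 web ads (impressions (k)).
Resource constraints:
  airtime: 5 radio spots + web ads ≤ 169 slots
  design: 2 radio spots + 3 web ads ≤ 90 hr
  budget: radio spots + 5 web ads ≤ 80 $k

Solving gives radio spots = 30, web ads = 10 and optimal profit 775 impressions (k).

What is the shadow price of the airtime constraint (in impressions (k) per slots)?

0

Check each constraint at x*: airtime 160/169 (slack 9); design 90/90 (tight); budget 80/80 (tight).
Since airtime is not tight, its dual is 0.
From A_Bᵀ y = c: 2·y_design + 1·y_budget = 11; 3·y_design + 5·y_budget = 44.5.
Solving: y_design = 1.5, y_budget = 8.
Shadow price of airtime = 0.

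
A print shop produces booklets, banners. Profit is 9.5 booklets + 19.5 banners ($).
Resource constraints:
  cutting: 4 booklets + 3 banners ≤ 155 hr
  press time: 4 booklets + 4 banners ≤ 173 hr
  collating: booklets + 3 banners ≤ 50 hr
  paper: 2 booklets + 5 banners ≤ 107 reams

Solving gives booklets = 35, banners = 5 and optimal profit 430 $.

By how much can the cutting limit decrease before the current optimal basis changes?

Binding constraints: cutting, collating. The basis is B = [[4,3],[1,3]] with det 9.
Per unit decrease in cutting, x* moves by d = (-0.3333, 0.1111).
The basis stays optimal until booklets reaches 0; allowable decrease = 105 hr.

105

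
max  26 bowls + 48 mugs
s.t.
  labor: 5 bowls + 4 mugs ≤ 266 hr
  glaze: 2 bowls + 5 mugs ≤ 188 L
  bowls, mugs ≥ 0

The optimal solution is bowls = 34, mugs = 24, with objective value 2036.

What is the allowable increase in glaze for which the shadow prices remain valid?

144.5

Binding constraints: labor, glaze. The basis is B = [[5,4],[2,5]] with det 17.
Per unit increase in glaze, x* moves by d = (-0.2353, 0.2941).
The basis stays optimal until bowls reaches 0; allowable increase = 144.5 L.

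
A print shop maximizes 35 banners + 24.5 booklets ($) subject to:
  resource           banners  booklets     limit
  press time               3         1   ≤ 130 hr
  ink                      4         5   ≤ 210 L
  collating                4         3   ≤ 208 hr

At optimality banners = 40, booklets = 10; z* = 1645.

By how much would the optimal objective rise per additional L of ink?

Binding: press time and ink. Non-binding: collating (18 unused).
Slack constraints have shadow price 0 (complementary slackness).
From A_Bᵀ y = c: 3·y_press time + 4·y_ink = 35; 1·y_press time + 5·y_ink = 24.5.
→ y_press time = 7 and y_ink = 3.5.
Shadow price of ink = 3.5.

3.5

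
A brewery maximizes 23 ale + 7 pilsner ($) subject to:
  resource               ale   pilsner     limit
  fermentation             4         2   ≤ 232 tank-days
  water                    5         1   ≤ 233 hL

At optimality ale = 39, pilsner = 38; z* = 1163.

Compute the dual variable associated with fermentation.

2

At the optimum: fermentation uses 232 of 232 (binding); water uses 233 of 233 (binding).
Dual feasibility on the basic columns requires 4·y_fermentation + 5·y_water = 23, 2·y_fermentation + 1·y_water = 7.
Solving: y_fermentation = 2, y_water = 3.
Shadow price of fermentation = 2.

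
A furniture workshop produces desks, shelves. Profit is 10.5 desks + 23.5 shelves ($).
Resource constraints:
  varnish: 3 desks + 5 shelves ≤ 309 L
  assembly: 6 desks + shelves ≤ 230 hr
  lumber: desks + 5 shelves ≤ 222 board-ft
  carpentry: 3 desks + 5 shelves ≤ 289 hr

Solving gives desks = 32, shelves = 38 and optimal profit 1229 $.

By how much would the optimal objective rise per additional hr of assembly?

1

Binding: assembly and lumber. Non-binding: varnish (23 unused), carpentry (3 unused).
Slack constraints have shadow price 0 (complementary slackness).
From A_Bᵀ y = c: 6·y_assembly + 1·y_lumber = 10.5; 1·y_assembly + 5·y_lumber = 23.5.
Solving: y_assembly = 1, y_lumber = 4.5.
Shadow price of assembly = 1.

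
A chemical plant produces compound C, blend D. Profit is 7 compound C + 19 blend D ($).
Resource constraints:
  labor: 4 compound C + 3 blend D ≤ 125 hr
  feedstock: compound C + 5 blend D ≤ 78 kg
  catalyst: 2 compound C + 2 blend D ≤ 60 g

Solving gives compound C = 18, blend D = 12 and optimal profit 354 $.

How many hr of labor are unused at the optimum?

17

labor used = 4·18 + 3·12 = 108; slack = 125 − 108 = 17.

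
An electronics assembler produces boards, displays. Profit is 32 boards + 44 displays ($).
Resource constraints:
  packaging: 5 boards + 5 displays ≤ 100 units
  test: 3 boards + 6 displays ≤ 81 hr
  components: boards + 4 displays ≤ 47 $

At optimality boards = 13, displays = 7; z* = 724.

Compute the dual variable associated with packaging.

At the optimum: packaging uses 100 of 100 (binding); test uses 81 of 81 (binding); components uses 41 of 47 (slack = 6).
By complementary slackness, y = 0 for the non-binding constraint.
From A_Bᵀ y = c: 5·y_packaging + 3·y_test = 32; 5·y_packaging + 6·y_test = 44.
This yields shadow prices y_packaging = 4, y_test = 4.
Shadow price of packaging = 4.

4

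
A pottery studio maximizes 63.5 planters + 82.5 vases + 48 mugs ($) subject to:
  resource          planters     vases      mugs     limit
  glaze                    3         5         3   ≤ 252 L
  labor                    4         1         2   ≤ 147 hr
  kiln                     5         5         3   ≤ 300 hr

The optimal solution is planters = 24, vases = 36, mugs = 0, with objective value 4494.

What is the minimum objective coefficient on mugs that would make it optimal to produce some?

Check each constraint at x*: glaze 252/252 (tight); labor 132/147 (slack 15); kiln 300/300 (tight).
Slack constraints have shadow price 0 (complementary slackness).
The binding rows give the dual system: 3·y_glaze + 5·y_kiln = 63.5 and 5·y_glaze + 5·y_kiln = 82.5.
This yields shadow prices y_glaze = 9.5, y_kiln = 7.
mugs enters the basis when its profit ≥ yᵀa₃ = 9.5·3 + 7·3 = 49.5.

49.5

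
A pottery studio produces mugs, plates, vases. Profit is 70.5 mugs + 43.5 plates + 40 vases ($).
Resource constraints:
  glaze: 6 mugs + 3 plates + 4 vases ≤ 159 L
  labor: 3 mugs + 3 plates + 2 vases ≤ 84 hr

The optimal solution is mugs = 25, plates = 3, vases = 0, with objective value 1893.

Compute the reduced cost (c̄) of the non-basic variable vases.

-7

Check each constraint at x*: glaze 159/159 (tight); labor 84/84 (tight).
The binding rows give the dual system: 6·y_glaze + 3·y_labor = 70.5 and 3·y_glaze + 3·y_labor = 43.5.
This yields shadow prices y_glaze = 9, y_labor = 5.5.
Reduced cost of vases: c₃ − yᵀa₃ = 40 − (9·4 + 5.5·2) = 40 − 47 = -7.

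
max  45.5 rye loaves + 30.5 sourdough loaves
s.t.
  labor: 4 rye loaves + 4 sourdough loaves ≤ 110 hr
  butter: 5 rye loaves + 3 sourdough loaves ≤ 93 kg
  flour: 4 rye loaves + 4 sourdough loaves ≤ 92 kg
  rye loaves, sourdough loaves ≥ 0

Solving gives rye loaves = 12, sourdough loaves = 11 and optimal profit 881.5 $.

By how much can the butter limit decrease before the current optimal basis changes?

24

Binding constraints: butter, flour. The basis is B = [[5,3],[4,4]] with det 8.
Per unit decrease in butter, x* moves by d = (-0.5, 0.5).
The basis stays optimal until rye loaves reaches 0; allowable decrease = 24 kg.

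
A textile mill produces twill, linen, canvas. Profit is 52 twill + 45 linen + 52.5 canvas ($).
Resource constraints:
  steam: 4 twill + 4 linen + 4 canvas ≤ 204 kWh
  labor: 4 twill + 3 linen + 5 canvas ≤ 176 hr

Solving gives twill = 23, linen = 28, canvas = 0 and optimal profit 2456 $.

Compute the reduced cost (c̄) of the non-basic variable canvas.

-6.5

Check each constraint at x*: steam 204/204 (tight); labor 176/176 (tight).
From A_Bᵀ y = c: 4·y_steam + 4·y_labor = 52; 4·y_steam + 3·y_labor = 45.
→ y_steam = 6 and y_labor = 7.
Reduced cost of canvas: c₃ − yᵀa₃ = 52.5 − (6·4 + 7·5) = 52.5 − 59 = -6.5.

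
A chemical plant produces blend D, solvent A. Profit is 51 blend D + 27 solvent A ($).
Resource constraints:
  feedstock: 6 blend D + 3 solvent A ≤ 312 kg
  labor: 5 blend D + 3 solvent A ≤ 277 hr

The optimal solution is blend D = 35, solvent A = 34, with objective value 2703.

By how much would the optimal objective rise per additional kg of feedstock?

6

Both feedstock and labor are binding at x*.
Dual feasibility on the basic columns requires 6·y_feedstock + 5·y_labor = 51, 3·y_feedstock + 3·y_labor = 27.
→ y_feedstock = 6 and y_labor = 3.
Shadow price of feedstock = 6.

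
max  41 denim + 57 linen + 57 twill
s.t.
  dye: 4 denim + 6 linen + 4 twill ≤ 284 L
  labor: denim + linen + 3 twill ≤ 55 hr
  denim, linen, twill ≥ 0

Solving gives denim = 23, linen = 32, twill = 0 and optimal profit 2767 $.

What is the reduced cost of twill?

Both dye and labor are binding at x*.
Dual feasibility on the basic columns requires 4·y_dye + 1·y_labor = 41, 6·y_dye + 1·y_labor = 57.
This yields shadow prices y_dye = 8, y_labor = 9.
Reduced cost of twill: c₃ − yᵀa₃ = 57 − (8·4 + 9·3) = 57 − 59 = -2.

-2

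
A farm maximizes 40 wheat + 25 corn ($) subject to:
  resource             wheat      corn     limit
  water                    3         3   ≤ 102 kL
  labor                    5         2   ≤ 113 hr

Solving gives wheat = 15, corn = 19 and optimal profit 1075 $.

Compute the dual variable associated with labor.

5

At the optimum: water uses 102 of 102 (binding); labor uses 113 of 113 (binding).
From A_Bᵀ y = c: 3·y_water + 5·y_labor = 40; 3·y_water + 2·y_labor = 25.
This yields shadow prices y_water = 5, y_labor = 5.
Shadow price of labor = 5.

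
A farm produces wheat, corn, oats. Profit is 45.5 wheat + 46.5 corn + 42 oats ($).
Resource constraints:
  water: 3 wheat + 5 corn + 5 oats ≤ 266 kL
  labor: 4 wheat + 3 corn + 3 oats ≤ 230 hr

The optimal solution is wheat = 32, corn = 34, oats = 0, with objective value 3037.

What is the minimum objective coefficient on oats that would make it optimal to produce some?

46.5

At the optimum: water uses 266 of 266 (binding); labor uses 230 of 230 (binding).
Dual feasibility on the basic columns requires 3·y_water + 4·y_labor = 45.5, 5·y_water + 3·y_labor = 46.5.
This yields shadow prices y_water = 4.5, y_labor = 8.
oats enters the basis when its profit ≥ yᵀa₃ = 4.5·5 + 8·3 = 46.5.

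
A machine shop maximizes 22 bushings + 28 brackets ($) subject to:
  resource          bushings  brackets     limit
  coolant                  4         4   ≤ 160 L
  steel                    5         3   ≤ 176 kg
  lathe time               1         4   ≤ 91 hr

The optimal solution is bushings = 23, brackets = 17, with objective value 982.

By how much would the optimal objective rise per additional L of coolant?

Check each constraint at x*: coolant 160/160 (tight); steel 166/176 (slack 10); lathe time 91/91 (tight).
Since steel is not tight, its dual is 0.
Dual feasibility on the basic columns requires 4·y_coolant + 1·y_lathe time = 22, 4·y_coolant + 4·y_lathe time = 28.
This yields shadow prices y_coolant = 5, y_lathe time = 2.
Shadow price of coolant = 5.

5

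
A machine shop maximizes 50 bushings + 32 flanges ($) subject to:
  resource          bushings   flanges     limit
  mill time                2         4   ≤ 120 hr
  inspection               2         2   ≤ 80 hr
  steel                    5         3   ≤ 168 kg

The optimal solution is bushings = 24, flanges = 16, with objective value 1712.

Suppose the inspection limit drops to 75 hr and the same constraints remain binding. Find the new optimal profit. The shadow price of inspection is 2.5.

Δb = -5, so new z* = 1712 + (2.5)·(-5) = 1712 − 12.5 = 1699.5.

1699.5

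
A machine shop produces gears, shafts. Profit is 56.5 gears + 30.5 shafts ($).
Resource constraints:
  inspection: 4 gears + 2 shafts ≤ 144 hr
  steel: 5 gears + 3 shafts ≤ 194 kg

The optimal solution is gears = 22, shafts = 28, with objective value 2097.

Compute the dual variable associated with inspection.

8.5

Both inspection and steel are binding at x*.
Dual feasibility on the basic columns requires 4·y_inspection + 5·y_steel = 56.5, 2·y_inspection + 3·y_steel = 30.5.
Solving: y_inspection = 8.5, y_steel = 4.5.
Shadow price of inspection = 8.5.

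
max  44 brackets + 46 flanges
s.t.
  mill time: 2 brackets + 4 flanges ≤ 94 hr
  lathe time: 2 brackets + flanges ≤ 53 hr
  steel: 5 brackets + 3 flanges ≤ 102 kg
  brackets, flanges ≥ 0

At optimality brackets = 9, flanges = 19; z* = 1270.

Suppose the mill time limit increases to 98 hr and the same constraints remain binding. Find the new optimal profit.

At the optimum: mill time uses 94 of 94 (binding); lathe time uses 37 of 53 (slack = 16); steel uses 102 of 102 (binding).
By complementary slackness, y = 0 for the non-binding constraint.
From A_Bᵀ y = c: 2·y_mill time + 5·y_steel = 44; 4·y_mill time + 3·y_steel = 46.
→ y_mill time = 7 and y_steel = 6.
Δz = y_mill time·Δb = 7 × (4) = 28, so new z* = 1270 + 28 = 1298.

1298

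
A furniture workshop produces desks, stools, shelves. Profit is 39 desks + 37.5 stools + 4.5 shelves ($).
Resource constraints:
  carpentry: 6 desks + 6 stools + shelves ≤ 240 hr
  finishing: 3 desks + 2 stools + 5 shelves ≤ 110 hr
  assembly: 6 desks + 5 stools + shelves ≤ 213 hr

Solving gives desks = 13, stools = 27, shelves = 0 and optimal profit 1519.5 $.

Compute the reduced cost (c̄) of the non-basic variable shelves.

At the optimum: carpentry uses 240 of 240 (binding); finishing uses 93 of 110 (slack = 17); assembly uses 213 of 213 (binding).
Slack constraints have shadow price 0 (complementary slackness).
Dual feasibility on the basic columns requires 6·y_carpentry + 6·y_assembly = 39, 6·y_carpentry + 5·y_assembly = 37.5.
→ y_carpentry = 5 and y_assembly = 1.5.
Reduced cost of shelves: c₃ − yᵀa₃ = 4.5 − (5·1 + 1.5·1) = 4.5 − 6.5 = -2.

-2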